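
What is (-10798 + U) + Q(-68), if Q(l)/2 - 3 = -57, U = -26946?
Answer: -37852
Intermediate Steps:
Q(l) = -108 (Q(l) = 6 + 2*(-57) = 6 - 114 = -108)
(-10798 + U) + Q(-68) = (-10798 - 26946) - 108 = -37744 - 108 = -37852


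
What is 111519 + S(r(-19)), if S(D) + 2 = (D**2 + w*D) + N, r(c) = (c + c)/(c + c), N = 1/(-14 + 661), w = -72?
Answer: 72105563/647 ≈ 1.1145e+5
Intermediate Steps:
N = 1/647 ≈ 0.0015456
r(c) = 1 (r(c) = (2*c)/((2*c)) = (2*c)*(1/(2*c)) = 1)
S(D) = -1293/647 + D**2 - 72*D (S(D) = -2 + ((D**2 - 72*D) + 1/647) = -2 + (1/647 + D**2 - 72*D) = -1293/647 + D**2 - 72*D)
111519 + S(r(-19)) = 111519 + (-1293/647 + 1**2 - 72*1) = 111519 + (-1293/647 + 1 - 72) = 111519 - 47230/647 = 72105563/647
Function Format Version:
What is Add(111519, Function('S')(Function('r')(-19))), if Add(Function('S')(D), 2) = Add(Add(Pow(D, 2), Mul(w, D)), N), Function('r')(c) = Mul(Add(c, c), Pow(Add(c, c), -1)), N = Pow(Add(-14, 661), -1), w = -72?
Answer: Rational(72105563, 647) ≈ 1.1145e+5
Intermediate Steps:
N = Rational(1, 647) (N = Pow(647, -1) = Rational(1, 647) ≈ 0.0015456)
Function('r')(c) = 1 (Function('r')(c) = Mul(Mul(2, c), Pow(Mul(2, c), -1)) = Mul(Mul(2, c), Mul(Rational(1, 2), Pow(c, -1))) = 1)
Function('S')(D) = Add(Rational(-1293, 647), Pow(D, 2), Mul(-72, D)) (Function('S')(D) = Add(-2, Add(Add(Pow(D, 2), Mul(-72, D)), Rational(1, 647))) = Add(-2, Add(Rational(1, 647), Pow(D, 2), Mul(-72, D))) = Add(Rational(-1293, 647), Pow(D, 2), Mul(-72, D)))
Add(111519, Function('S')(Function('r')(-19))) = Add(111519, Add(Rational(-1293, 647), Pow(1, 2), Mul(-72, 1))) = Add(111519, Add(Rational(-1293, 647), 1, -72)) = Add(111519, Rational(-47230, 647)) = Rational(72105563, 647)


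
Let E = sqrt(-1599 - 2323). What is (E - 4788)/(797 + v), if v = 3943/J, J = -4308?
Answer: -20626704/3429533 + 4308*I*sqrt(3922)/3429533 ≈ -6.0144 + 0.078667*I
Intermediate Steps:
v = -3943/4308 (v = 3943/(-4308) = 3943*(-1/4308) = -3943/4308 ≈ -0.91527)
E = I*sqrt(3922) (E = sqrt(-3922) = I*sqrt(3922) ≈ 62.626*I)
(E - 4788)/(797 + v) = (I*sqrt(3922) - 4788)/(797 - 3943/4308) = (-4788 + I*sqrt(3922))/(3429533/4308) = (-4788 + I*sqrt(3922))*(4308/3429533) = -20626704/3429533 + 4308*I*sqrt(3922)/3429533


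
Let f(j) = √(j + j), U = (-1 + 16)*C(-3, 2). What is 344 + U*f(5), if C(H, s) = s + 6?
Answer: 344 + 120*√10 ≈ 723.47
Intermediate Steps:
C(H, s) = 6 + s
U = 120 (U = (-1 + 16)*(6 + 2) = 15*8 = 120)
f(j) = √2*√j (f(j) = √(2*j) = √2*√j)
344 + U*f(5) = 344 + 120*(√2*√5) = 344 + 120*√10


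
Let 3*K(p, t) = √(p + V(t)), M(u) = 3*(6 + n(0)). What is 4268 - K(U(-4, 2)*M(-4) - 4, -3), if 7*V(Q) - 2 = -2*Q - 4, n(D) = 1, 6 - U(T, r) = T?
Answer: 4268 - √10122/21 ≈ 4263.2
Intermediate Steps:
U(T, r) = 6 - T
M(u) = 21 (M(u) = 3*(6 + 1) = 3*7 = 21)
V(Q) = -2/7 - 2*Q/7 (V(Q) = 2/7 + (-2*Q - 4)/7 = 2/7 + (-4 - 2*Q)/7 = 2/7 + (-4/7 - 2*Q/7) = -2/7 - 2*Q/7)
K(p, t) = √(-2/7 + p - 2*t/7)/3 (K(p, t) = √(p + (-2/7 - 2*t/7))/3 = √(-2/7 + p - 2*t/7)/3)
4268 - K(U(-4, 2)*M(-4) - 4, -3) = 4268 - √(-14 - 14*(-3) + 49*((6 - 1*(-4))*21 - 4))/21 = 4268 - √(-14 + 42 + 49*((6 + 4)*21 - 4))/21 = 4268 - √(-14 + 42 + 49*(10*21 - 4))/21 = 4268 - √(-14 + 42 + 49*(210 - 4))/21 = 4268 - √(-14 + 42 + 49*206)/21 = 4268 - √(-14 + 42 + 10094)/21 = 4268 - √10122/21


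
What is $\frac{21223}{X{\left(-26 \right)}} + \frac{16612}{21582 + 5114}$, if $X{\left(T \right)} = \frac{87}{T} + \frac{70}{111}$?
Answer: $- \frac{408747136511}{52304138} \approx -7814.8$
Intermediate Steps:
$X{\left(T \right)} = \frac{70}{111} + \frac{87}{T}$ ($X{\left(T \right)} = \frac{87}{T} + 70 \cdot \frac{1}{111} = \frac{87}{T} + \frac{70}{111} = \frac{70}{111} + \frac{87}{T}$)
$\frac{21223}{X{\left(-26 \right)}} + \frac{16612}{21582 + 5114} = \frac{21223}{\frac{70}{111} + \frac{87}{-26}} + \frac{16612}{21582 + 5114} = \frac{21223}{\frac{70}{111} + 87 \left(- \frac{1}{26}\right)} + \frac{16612}{26696} = \frac{21223}{\frac{70}{111} - \frac{87}{26}} + 16612 \cdot \frac{1}{26696} = \frac{21223}{- \frac{7837}{2886}} + \frac{4153}{6674} = 21223 \left(- \frac{2886}{7837}\right) + \frac{4153}{6674} = - \frac{61249578}{7837} + \frac{4153}{6674} = - \frac{408747136511}{52304138}$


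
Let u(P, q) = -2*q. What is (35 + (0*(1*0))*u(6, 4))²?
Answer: 1225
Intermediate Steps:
(35 + (0*(1*0))*u(6, 4))² = (35 + (0*(1*0))*(-2*4))² = (35 + (0*0)*(-8))² = (35 + 0*(-8))² = (35 + 0)² = 35² = 1225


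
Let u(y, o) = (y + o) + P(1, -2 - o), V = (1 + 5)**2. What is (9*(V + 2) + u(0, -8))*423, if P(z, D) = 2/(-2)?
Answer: 140859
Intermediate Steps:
P(z, D) = -1 (P(z, D) = 2*(-1/2) = -1)
V = 36 (V = 6**2 = 36)
u(y, o) = -1 + o + y (u(y, o) = (y + o) - 1 = (o + y) - 1 = -1 + o + y)
(9*(V + 2) + u(0, -8))*423 = (9*(36 + 2) + (-1 - 8 + 0))*423 = (9*38 - 9)*423 = (342 - 9)*423 = 333*423 = 140859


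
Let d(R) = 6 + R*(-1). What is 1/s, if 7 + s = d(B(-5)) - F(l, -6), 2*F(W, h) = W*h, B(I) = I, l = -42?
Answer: -1/122 ≈ -0.0081967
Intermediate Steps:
F(W, h) = W*h/2 (F(W, h) = (W*h)/2 = W*h/2)
d(R) = 6 - R
s = -122 (s = -7 + ((6 - 1*(-5)) - (-42)*(-6)/2) = -7 + ((6 + 5) - 1*126) = -7 + (11 - 126) = -7 - 115 = -122)
1/s = 1/(-122) = -1/122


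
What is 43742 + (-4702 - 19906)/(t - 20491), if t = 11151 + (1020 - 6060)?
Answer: 157258642/3595 ≈ 43744.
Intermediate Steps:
t = 6111 (t = 11151 - 5040 = 6111)
43742 + (-4702 - 19906)/(t - 20491) = 43742 + (-4702 - 19906)/(6111 - 20491) = 43742 - 24608/(-14380) = 43742 - 24608*(-1/14380) = 43742 + 6152/3595 = 157258642/3595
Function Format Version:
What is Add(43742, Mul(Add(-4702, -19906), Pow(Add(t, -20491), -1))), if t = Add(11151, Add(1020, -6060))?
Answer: Rational(157258642, 3595) ≈ 43744.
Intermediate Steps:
t = 6111 (t = Add(11151, -5040) = 6111)
Add(43742, Mul(Add(-4702, -19906), Pow(Add(t, -20491), -1))) = Add(43742, Mul(Add(-4702, -19906), Pow(Add(6111, -20491), -1))) = Add(43742, Mul(-24608, Pow(-14380, -1))) = Add(43742, Mul(-24608, Rational(-1, 14380))) = Add(43742, Rational(6152, 3595)) = Rational(157258642, 3595)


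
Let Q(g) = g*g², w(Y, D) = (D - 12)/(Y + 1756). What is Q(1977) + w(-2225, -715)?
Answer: 3624038900404/469 ≈ 7.7272e+9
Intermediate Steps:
w(Y, D) = (-12 + D)/(1756 + Y)
Q(g) = g³
Q(1977) + w(-2225, -715) = 1977³ + (-12 - 715)/(1756 - 2225) = 7727161833 - 727/(-469) = 7727161833 - 1/469*(-727) = 7727161833 + 727/469 = 3624038900404/469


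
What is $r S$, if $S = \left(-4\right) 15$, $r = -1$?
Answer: $60$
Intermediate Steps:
$S = -60$
$r S = \left(-1\right) \left(-60\right) = 60$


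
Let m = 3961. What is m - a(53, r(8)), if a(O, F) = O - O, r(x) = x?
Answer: 3961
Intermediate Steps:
a(O, F) = 0
m - a(53, r(8)) = 3961 - 1*0 = 3961 + 0 = 3961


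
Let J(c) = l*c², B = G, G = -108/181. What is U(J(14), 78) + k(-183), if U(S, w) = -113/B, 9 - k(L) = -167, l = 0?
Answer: 39461/108 ≈ 365.38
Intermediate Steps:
G = -108/181 (G = -108*1/181 = -108/181 ≈ -0.59669)
B = -108/181 ≈ -0.59669
k(L) = 176 (k(L) = 9 - 1*(-167) = 9 + 167 = 176)
J(c) = 0 (J(c) = 0*c² = 0)
U(S, w) = 20453/108 (U(S, w) = -113/(-108/181) = -113*(-181/108) = 20453/108)
U(J(14), 78) + k(-183) = 20453/108 + 176 = 39461/108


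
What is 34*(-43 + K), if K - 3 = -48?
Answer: -2992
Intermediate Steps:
K = -45 (K = 3 - 48 = -45)
34*(-43 + K) = 34*(-43 - 45) = 34*(-88) = -2992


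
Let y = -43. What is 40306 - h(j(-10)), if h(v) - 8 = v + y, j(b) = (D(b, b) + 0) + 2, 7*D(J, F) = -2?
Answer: 282375/7 ≈ 40339.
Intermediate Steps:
D(J, F) = -2/7 (D(J, F) = (⅐)*(-2) = -2/7)
j(b) = 12/7 (j(b) = (-2/7 + 0) + 2 = -2/7 + 2 = 12/7)
h(v) = -35 + v (h(v) = 8 + (v - 43) = 8 + (-43 + v) = -35 + v)
40306 - h(j(-10)) = 40306 - (-35 + 12/7) = 40306 - 1*(-233/7) = 40306 + 233/7 = 282375/7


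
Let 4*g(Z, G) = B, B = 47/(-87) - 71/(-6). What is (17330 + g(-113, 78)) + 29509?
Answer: 10867303/232 ≈ 46842.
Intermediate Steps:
B = 655/58 (B = 47*(-1/87) - 71*(-⅙) = -47/87 + 71/6 = 655/58 ≈ 11.293)
g(Z, G) = 655/232 (g(Z, G) = (¼)*(655/58) = 655/232)
(17330 + g(-113, 78)) + 29509 = (17330 + 655/232) + 29509 = 4021215/232 + 29509 = 10867303/232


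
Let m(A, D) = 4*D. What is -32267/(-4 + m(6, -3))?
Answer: 32267/16 ≈ 2016.7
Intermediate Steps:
-32267/(-4 + m(6, -3)) = -32267/(-4 + 4*(-3)) = -32267/(-4 - 12) = -32267/(-16) = -1/16*(-32267) = 32267/16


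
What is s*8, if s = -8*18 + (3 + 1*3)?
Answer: -1104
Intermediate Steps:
s = -138 (s = -144 + (3 + 3) = -144 + 6 = -138)
s*8 = -138*8 = -1104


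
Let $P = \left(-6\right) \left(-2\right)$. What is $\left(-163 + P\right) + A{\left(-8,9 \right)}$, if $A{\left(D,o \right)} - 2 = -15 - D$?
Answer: $-156$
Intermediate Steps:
$A{\left(D,o \right)} = -13 - D$ ($A{\left(D,o \right)} = 2 - \left(15 + D\right) = -13 - D$)
$P = 12$
$\left(-163 + P\right) + A{\left(-8,9 \right)} = \left(-163 + 12\right) - 5 = -151 + \left(-13 + 8\right) = -151 - 5 = -156$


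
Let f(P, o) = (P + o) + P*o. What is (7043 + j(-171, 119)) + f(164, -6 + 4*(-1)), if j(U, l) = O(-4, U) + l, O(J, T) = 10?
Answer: 5686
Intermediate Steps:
j(U, l) = 10 + l
f(P, o) = P + o + P*o
(7043 + j(-171, 119)) + f(164, -6 + 4*(-1)) = (7043 + (10 + 119)) + (164 + (-6 + 4*(-1)) + 164*(-6 + 4*(-1))) = (7043 + 129) + (164 + (-6 - 4) + 164*(-6 - 4)) = 7172 + (164 - 10 + 164*(-10)) = 7172 + (164 - 10 - 1640) = 7172 - 1486 = 5686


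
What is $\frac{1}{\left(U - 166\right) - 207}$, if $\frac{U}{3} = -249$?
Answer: $- \frac{1}{1120} \approx -0.00089286$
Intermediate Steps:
$U = -747$ ($U = 3 \left(-249\right) = -747$)
$\frac{1}{\left(U - 166\right) - 207} = \frac{1}{\left(-747 - 166\right) - 207} = \frac{1}{-913 - 207} = \frac{1}{-1120} = - \frac{1}{1120}$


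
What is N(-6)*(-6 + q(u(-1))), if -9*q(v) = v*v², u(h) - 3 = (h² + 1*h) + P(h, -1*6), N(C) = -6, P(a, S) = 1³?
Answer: 236/3 ≈ 78.667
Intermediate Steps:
P(a, S) = 1
u(h) = 4 + h + h² (u(h) = 3 + ((h² + 1*h) + 1) = 3 + ((h² + h) + 1) = 3 + ((h + h²) + 1) = 3 + (1 + h + h²) = 4 + h + h²)
q(v) = -v³/9 (q(v) = -v*v²/9 = -v³/9)
N(-6)*(-6 + q(u(-1))) = -6*(-6 - (4 - 1 + (-1)²)³/9) = -6*(-6 - (4 - 1 + 1)³/9) = -6*(-6 - ⅑*4³) = -6*(-6 - ⅑*64) = -6*(-6 - 64/9) = -6*(-118/9) = 236/3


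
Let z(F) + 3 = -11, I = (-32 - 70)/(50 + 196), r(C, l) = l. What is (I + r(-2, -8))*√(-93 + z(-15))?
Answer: -345*I*√107/41 ≈ -87.042*I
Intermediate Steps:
I = -17/41 (I = -102/246 = -102*1/246 = -17/41 ≈ -0.41463)
z(F) = -14 (z(F) = -3 - 11 = -14)
(I + r(-2, -8))*√(-93 + z(-15)) = (-17/41 - 8)*√(-93 - 14) = -345*I*√107/41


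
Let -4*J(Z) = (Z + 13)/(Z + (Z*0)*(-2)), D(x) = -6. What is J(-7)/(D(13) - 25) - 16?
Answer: -6947/434 ≈ -16.007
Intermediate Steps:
J(Z) = -(13 + Z)/(4*Z) (J(Z) = -(Z + 13)/(4*(Z + (Z*0)*(-2))) = -(13 + Z)/(4*(Z + 0*(-2))) = -(13 + Z)/(4*(Z + 0)) = -(13 + Z)/(4*Z))
J(-7)/(D(13) - 25) - 16 = ((¼)*(-13 - 1*(-7))/(-7))/(-6 - 25) - 16 = ((¼)*(-⅐)*(-13 + 7))/(-31) - 16 = -(-1)*(-6)/(124*7) - 16 = -1/31*3/14 - 16 = -3/434 - 16 = -6947/434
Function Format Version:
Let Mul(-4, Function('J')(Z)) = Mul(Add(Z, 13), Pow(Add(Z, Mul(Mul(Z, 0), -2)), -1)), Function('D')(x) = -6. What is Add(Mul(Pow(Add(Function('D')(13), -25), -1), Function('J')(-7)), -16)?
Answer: Rational(-6947, 434) ≈ -16.007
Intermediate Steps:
Function('J')(Z) = Mul(Rational(-1, 4), Pow(Z, -1), Add(13, Z)) (Function('J')(Z) = Mul(Rational(-1, 4), Mul(Add(Z, 13), Pow(Add(Z, Mul(Mul(Z, 0), -2)), -1))) = Mul(Rational(-1, 4), Mul(Add(13, Z), Pow(Add(Z, Mul(0, -2)), -1))) = Mul(Rational(-1, 4), Mul(Add(13, Z), Pow(Add(Z, 0), -1))) = Mul(Rational(-1, 4), Mul(Add(13, Z), Pow(Z, -1))) = Mul(Rational(-1, 4), Mul(Pow(Z, -1), Add(13, Z))) = Mul(Rational(-1, 4), Pow(Z, -1), Add(13, Z)))
Add(Mul(Pow(Add(Function('D')(13), -25), -1), Function('J')(-7)), -16) = Add(Mul(Pow(Add(-6, -25), -1), Mul(Rational(1, 4), Pow(-7, -1), Add(-13, Mul(-1, -7)))), -16) = Add(Mul(Pow(-31, -1), Mul(Rational(1, 4), Rational(-1, 7), Add(-13, 7))), -16) = Add(Mul(Rational(-1, 31), Mul(Rational(1, 4), Rational(-1, 7), -6)), -16) = Add(Mul(Rational(-1, 31), Rational(3, 14)), -16) = Add(Rational(-3, 434), -16) = Rational(-6947, 434)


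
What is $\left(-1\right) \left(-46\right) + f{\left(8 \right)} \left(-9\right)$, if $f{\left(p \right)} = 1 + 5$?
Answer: $-8$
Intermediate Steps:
$f{\left(p \right)} = 6$
$\left(-1\right) \left(-46\right) + f{\left(8 \right)} \left(-9\right) = \left(-1\right) \left(-46\right) + 6 \left(-9\right) = 46 - 54 = -8$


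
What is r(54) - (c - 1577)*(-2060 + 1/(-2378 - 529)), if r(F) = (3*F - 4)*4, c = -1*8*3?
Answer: -9585624797/2907 ≈ -3.2974e+6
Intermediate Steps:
c = -24 (c = -8*3 = -24)
r(F) = -16 + 12*F (r(F) = (-4 + 3*F)*4 = -16 + 12*F)
r(54) - (c - 1577)*(-2060 + 1/(-2378 - 529)) = (-16 + 12*54) - (-24 - 1577)*(-2060 + 1/(-2378 - 529)) = (-16 + 648) - (-1601)*(-2060 + 1/(-2907)) = 632 - (-1601)*(-2060 - 1/2907) = 632 - (-1601)*(-5988421)/2907 = 632 - 1*9587462021/2907 = 632 - 9587462021/2907 = -9585624797/2907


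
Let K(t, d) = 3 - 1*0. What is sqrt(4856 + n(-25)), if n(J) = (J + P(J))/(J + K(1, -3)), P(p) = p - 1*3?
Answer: sqrt(2351470)/22 ≈ 69.702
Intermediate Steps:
P(p) = -3 + p (P(p) = p - 3 = -3 + p)
K(t, d) = 3 (K(t, d) = 3 + 0 = 3)
n(J) = (-3 + 2*J)/(3 + J) (n(J) = (J + (-3 + J))/(J + 3) = (-3 + 2*J)/(3 + J))
sqrt(4856 + n(-25)) = sqrt(4856 + (-3 + 2*(-25))/(3 - 25)) = sqrt(4856 + (-3 - 50)/(-22)) = sqrt(4856 - 1/22*(-53)) = sqrt(4856 + 53/22) = sqrt(106885/22) = sqrt(2351470)/22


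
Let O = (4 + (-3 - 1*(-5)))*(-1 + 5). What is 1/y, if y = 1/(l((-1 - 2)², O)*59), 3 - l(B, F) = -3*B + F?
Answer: 354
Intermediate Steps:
O = 24 (O = (4 + (-3 + 5))*4 = (4 + 2)*4 = 6*4 = 24)
l(B, F) = 3 - F + 3*B (l(B, F) = 3 - (-3*B + F) = 3 - (F - 3*B) = 3 + (-F + 3*B) = 3 - F + 3*B)
y = 1/354 (y = 1/((3 - 1*24 + 3*(-1 - 2)²)*59) = 1/((3 - 24 + 3*(-3)²)*59) = 1/((3 - 24 + 3*9)*59) = 1/((3 - 24 + 27)*59) = 1/(6*59) = 1/354 ≈ 0.0028249)
1/y = 1/(1/354) = 354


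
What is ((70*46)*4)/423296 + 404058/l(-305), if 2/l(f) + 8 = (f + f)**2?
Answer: 1988786800217413/26456 ≈ 7.5173e+10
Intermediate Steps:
l(f) = 2/(-8 + 4*f**2) (l(f) = 2/(-8 + (f + f)**2) = 2/(-8 + (2*f)**2) = 2/(-8 + 4*f**2))
((70*46)*4)/423296 + 404058/l(-305) = ((70*46)*4)/423296 + 404058/((1/(2*(-2 + (-305)**2)))) = (3220*4)*(1/423296) + 404058/((1/(2*(-2 + 93025)))) = 12880*(1/423296) + 404058/(((1/2)/93023)) = 805/26456 + 404058/(((1/2)*(1/93023))) = 805/26456 + 404058/(1/186046) = 805/26456 + 404058*186046 = 805/26456 + 75173374668 = 1988786800217413/26456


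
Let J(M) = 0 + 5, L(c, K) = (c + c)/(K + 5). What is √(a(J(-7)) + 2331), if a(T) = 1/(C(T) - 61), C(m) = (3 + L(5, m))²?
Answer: √524470/15 ≈ 48.280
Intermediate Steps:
L(c, K) = 2*c/(5 + K) (L(c, K) = (2*c)/(5 + K) = 2*c/(5 + K))
C(m) = (3 + 10/(5 + m))² (C(m) = (3 + 2*5/(5 + m))² = (3 + 10/(5 + m))²)
J(M) = 5
a(T) = 1/(-61 + (25 + 3*T)²/(5 + T)²) (a(T) = 1/((25 + 3*T)²/(5 + T)² - 61) = 1/(-61 + (25 + 3*T)²/(5 + T)²))
√(a(J(-7)) + 2331) = √((5 + 5)²/((25 + 3*5)² - 61*(5 + 5)²) + 2331) = √(10²/((25 + 15)² - 61*10²) + 2331) = √(100/(40² - 61*100) + 2331) = √(100/(1600 - 6100) + 2331) = √(100/(-4500) + 2331) = √(100*(-1/4500) + 2331) = √(-1/45 + 2331) = √(104894/45) = √524470/15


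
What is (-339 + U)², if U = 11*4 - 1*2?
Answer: 88209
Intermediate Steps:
U = 42 (U = 44 - 2 = 42)
(-339 + U)² = (-339 + 42)² = (-297)² = 88209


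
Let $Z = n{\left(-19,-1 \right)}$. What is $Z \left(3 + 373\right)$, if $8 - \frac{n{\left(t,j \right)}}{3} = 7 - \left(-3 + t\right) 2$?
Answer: $-48504$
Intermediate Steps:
$n{\left(t,j \right)} = -15 + 6 t$ ($n{\left(t,j \right)} = 24 - 3 \left(7 - \left(-3 + t\right) 2\right) = 24 - 3 \left(7 - \left(-6 + 2 t\right)\right) = 24 - 3 \left(13 - 2 t\right) = 24 + \left(-39 + 6 t\right) = -15 + 6 t$)
$Z = -129$ ($Z = -15 + 6 \left(-19\right) = -15 - 114 = -129$)
$Z \left(3 + 373\right) = - 129 \left(3 + 373\right) = \left(-129\right) 376 = -48504$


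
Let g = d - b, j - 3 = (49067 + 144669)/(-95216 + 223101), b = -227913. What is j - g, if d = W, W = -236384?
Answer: 1083891226/127885 ≈ 8475.5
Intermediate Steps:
d = -236384
j = 577391/127885 (j = 3 + (49067 + 144669)/(-95216 + 223101) = 3 + 193736/127885 = 577391/127885 ≈ 4.5149)
g = -8471 (g = -236384 - 1*(-227913) = -236384 + 227913 = -8471)
j - g = 577391/127885 - 1*(-8471) = 577391/127885 + 8471 = 1083891226/127885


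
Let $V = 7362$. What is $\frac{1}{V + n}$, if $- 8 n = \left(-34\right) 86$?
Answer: $\frac{2}{15455} \approx 0.00012941$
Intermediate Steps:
$n = \frac{731}{2}$ ($n = - \frac{\left(-34\right) 86}{8} = \left(- \frac{1}{8}\right) \left(-2924\right) = \frac{731}{2} \approx 365.5$)
$\frac{1}{V + n} = \frac{1}{7362 + \frac{731}{2}} = \frac{1}{\frac{15455}{2}} = \frac{2}{15455}$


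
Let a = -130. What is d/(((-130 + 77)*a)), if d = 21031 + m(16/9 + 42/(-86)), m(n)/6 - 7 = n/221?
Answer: 120154231/39285402 ≈ 3.0585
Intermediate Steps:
m(n) = 42 + 6*n/221 (m(n) = 42 + 6*(n/221) = 42 + 6*n/221)
d = 600771155/28509 (d = 21031 + (42 + 6*(16/9 + 42/(-86))/221) = 21031 + (42 + 6*(16*(⅑) + 42*(-1/86))/221) = 21031 + (42 + 6*(16/9 - 21/43)/221) = 21031 + (42 + (6/221)*(499/387)) = 21031 + (42 + 998/28509) = 21031 + 1198376/28509 = 600771155/28509 ≈ 21073.)
d/(((-130 + 77)*a)) = 600771155/(28509*(((-130 + 77)*(-130)))) = 600771155/(28509*((-53*(-130)))) = (600771155/28509)/6890 = (600771155/28509)*(1/6890) = 120154231/39285402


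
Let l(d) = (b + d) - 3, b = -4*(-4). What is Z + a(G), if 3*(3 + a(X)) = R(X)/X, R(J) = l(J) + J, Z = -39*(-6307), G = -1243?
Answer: 917224603/3729 ≈ 2.4597e+5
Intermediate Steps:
b = 16
Z = 245973
l(d) = 13 + d (l(d) = (16 + d) - 3 = 13 + d)
R(J) = 13 + 2*J (R(J) = (13 + J) + J = 13 + 2*J)
a(X) = -3 + (13 + 2*X)/(3*X) (a(X) = -3 + ((13 + 2*X)/X)/3 = -3 + (13 + 2*X)/(3*X))
Z + a(G) = 245973 + (⅓)*(13 - 7*(-1243))/(-1243) = 245973 + (⅓)*(-1/1243)*(13 + 8701) = 245973 + (⅓)*(-1/1243)*8714 = 245973 - 8714/3729 = 917224603/3729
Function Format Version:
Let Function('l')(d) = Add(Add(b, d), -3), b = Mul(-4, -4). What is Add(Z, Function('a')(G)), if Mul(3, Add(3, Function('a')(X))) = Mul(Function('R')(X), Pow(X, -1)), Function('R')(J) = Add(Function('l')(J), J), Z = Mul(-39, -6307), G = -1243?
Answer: Rational(917224603, 3729) ≈ 2.4597e+5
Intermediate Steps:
b = 16
Z = 245973
Function('l')(d) = Add(13, d) (Function('l')(d) = Add(Add(16, d), -3) = Add(13, d))
Function('R')(J) = Add(13, Mul(2, J)) (Function('R')(J) = Add(Add(13, J), J) = Add(13, Mul(2, J)))
Function('a')(X) = Add(-3, Mul(Rational(1, 3), Pow(X, -1), Add(13, Mul(2, X)))) (Function('a')(X) = Add(-3, Mul(Rational(1, 3), Mul(Add(13, Mul(2, X)), Pow(X, -1)))) = Add(-3, Mul(Rational(1, 3), Mul(Pow(X, -1), Add(13, Mul(2, X))))) = Add(-3, Mul(Rational(1, 3), Pow(X, -1), Add(13, Mul(2, X)))))
Add(Z, Function('a')(G)) = Add(245973, Mul(Rational(1, 3), Pow(-1243, -1), Add(13, Mul(-7, -1243)))) = Add(245973, Mul(Rational(1, 3), Rational(-1, 1243), Add(13, 8701))) = Add(245973, Mul(Rational(1, 3), Rational(-1, 1243), 8714)) = Add(245973, Rational(-8714, 3729)) = Rational(917224603, 3729)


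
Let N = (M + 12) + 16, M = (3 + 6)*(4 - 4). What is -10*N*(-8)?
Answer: 2240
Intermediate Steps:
M = 0 (M = 9*0 = 0)
N = 28 (N = (0 + 12) + 16 = 12 + 16 = 28)
-10*N*(-8) = -10*28*(-8) = -280*(-8) = 2240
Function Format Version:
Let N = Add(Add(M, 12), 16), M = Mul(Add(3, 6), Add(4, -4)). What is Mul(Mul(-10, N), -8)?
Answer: 2240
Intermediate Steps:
M = 0 (M = Mul(9, 0) = 0)
N = 28 (N = Add(Add(0, 12), 16) = Add(12, 16) = 28)
Mul(Mul(-10, N), -8) = Mul(Mul(-10, 28), -8) = Mul(-280, -8) = 2240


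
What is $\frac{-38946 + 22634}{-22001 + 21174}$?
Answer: $\frac{16312}{827} \approx 19.724$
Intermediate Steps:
$\frac{-38946 + 22634}{-22001 + 21174} = - \frac{16312}{-827} = \left(-16312\right) \left(- \frac{1}{827}\right) = \frac{16312}{827}$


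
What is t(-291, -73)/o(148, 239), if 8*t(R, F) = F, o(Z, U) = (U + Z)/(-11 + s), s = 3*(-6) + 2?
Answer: 219/344 ≈ 0.63663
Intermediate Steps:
s = -16 (s = -18 + 2 = -16)
o(Z, U) = -U/27 - Z/27 (o(Z, U) = (U + Z)/(-11 - 16) = (U + Z)/(-27) = (U + Z)*(-1/27) = -U/27 - Z/27)
t(R, F) = F/8
t(-291, -73)/o(148, 239) = ((⅛)*(-73))/(-1/27*239 - 1/27*148) = -73/(8*(-239/27 - 148/27)) = -73/(8*(-43/3)) = -73/8*(-3/43) = 219/344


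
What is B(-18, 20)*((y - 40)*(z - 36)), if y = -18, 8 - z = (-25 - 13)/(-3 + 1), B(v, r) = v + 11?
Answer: -19082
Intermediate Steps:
B(v, r) = 11 + v
z = -11 (z = 8 - (-25 - 13)/(-3 + 1) = 8 - (-38)/(-2) = 8 - (-38)*(-1)/2 = 8 - 1*19 = 8 - 19 = -11)
B(-18, 20)*((y - 40)*(z - 36)) = (11 - 18)*((-18 - 40)*(-11 - 36)) = -(-406)*(-47) = -7*2726 = -19082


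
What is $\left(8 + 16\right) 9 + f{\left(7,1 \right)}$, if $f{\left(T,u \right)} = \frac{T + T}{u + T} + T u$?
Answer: $\frac{899}{4} \approx 224.75$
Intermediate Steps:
$f{\left(T,u \right)} = T u + \frac{2 T}{T + u}$ ($f{\left(T,u \right)} = \frac{2 T}{T + u} + T u = T u + \frac{2 T}{T + u}$)
$\left(8 + 16\right) 9 + f{\left(7,1 \right)} = \left(8 + 16\right) 9 + \frac{7 \left(2 + 1^{2} + 7 \cdot 1\right)}{7 + 1} = 24 \cdot 9 + \frac{7 \left(2 + 1 + 7\right)}{8} = 216 + 7 \cdot \frac{1}{8} \cdot 10 = 216 + \frac{35}{4} = \frac{899}{4}$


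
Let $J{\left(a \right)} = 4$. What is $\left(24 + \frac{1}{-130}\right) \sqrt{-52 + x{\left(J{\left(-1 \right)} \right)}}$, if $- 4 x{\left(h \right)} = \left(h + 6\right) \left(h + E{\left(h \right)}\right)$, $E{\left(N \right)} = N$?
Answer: $\frac{9357 i \sqrt{2}}{65} \approx 203.58 i$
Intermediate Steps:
$x{\left(h \right)} = - \frac{h \left(6 + h\right)}{2}$ ($x{\left(h \right)} = - \frac{\left(h + 6\right) \left(h + h\right)}{4} = - \frac{\left(6 + h\right) 2 h}{4} = - \frac{2 h \left(6 + h\right)}{4} = - \frac{h \left(6 + h\right)}{2}$)
$\left(24 + \frac{1}{-130}\right) \sqrt{-52 + x{\left(J{\left(-1 \right)} \right)}} = \left(24 + \frac{1}{-130}\right) \sqrt{-52 + \frac{1}{2} \cdot 4 \left(-6 - 4\right)} = \left(24 - \frac{1}{130}\right) \sqrt{-52 + \frac{1}{2} \cdot 4 \left(-6 - 4\right)} = \frac{3119 \sqrt{-52 + \frac{1}{2} \cdot 4 \left(-10\right)}}{130} = \frac{3119 \sqrt{-52 - 20}}{130} = \frac{3119 \sqrt{-72}}{130} = \frac{3119 \cdot 6 i \sqrt{2}}{130} = \frac{9357 i \sqrt{2}}{65}$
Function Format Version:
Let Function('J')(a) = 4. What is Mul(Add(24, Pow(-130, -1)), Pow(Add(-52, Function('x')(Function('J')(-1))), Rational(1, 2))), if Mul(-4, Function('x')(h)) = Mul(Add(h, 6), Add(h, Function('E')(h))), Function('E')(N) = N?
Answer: Mul(Rational(9357, 65), I, Pow(2, Rational(1, 2))) ≈ Mul(203.58, I)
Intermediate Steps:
Function('x')(h) = Mul(Rational(-1, 2), h, Add(6, h)) (Function('x')(h) = Mul(Rational(-1, 4), Mul(Add(h, 6), Add(h, h))) = Mul(Rational(-1, 4), Mul(Add(6, h), Mul(2, h))) = Mul(Rational(-1, 4), Mul(2, h, Add(6, h))) = Mul(Rational(-1, 2), h, Add(6, h)))
Mul(Add(24, Pow(-130, -1)), Pow(Add(-52, Function('x')(Function('J')(-1))), Rational(1, 2))) = Mul(Add(24, Pow(-130, -1)), Pow(Add(-52, Mul(Rational(1, 2), 4, Add(-6, Mul(-1, 4)))), Rational(1, 2))) = Mul(Add(24, Rational(-1, 130)), Pow(Add(-52, Mul(Rational(1, 2), 4, Add(-6, -4))), Rational(1, 2))) = Mul(Rational(3119, 130), Pow(Add(-52, Mul(Rational(1, 2), 4, -10)), Rational(1, 2))) = Mul(Rational(3119, 130), Pow(Add(-52, -20), Rational(1, 2))) = Mul(Rational(3119, 130), Pow(-72, Rational(1, 2))) = Mul(Rational(3119, 130), Mul(6, I, Pow(2, Rational(1, 2)))) = Mul(Rational(9357, 65), I, Pow(2, Rational(1, 2)))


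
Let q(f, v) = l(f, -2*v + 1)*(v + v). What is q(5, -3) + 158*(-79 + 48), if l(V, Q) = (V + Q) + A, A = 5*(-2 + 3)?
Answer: -5000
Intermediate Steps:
A = 5 (A = 5*1 = 5)
l(V, Q) = 5 + Q + V (l(V, Q) = (V + Q) + 5 = (Q + V) + 5 = 5 + Q + V)
q(f, v) = 2*v*(6 + f - 2*v) (q(f, v) = (5 + (-2*v + 1) + f)*(v + v) = (5 + (1 - 2*v) + f)*(2*v) = (6 + f - 2*v)*(2*v) = 2*v*(6 + f - 2*v))
q(5, -3) + 158*(-79 + 48) = 2*(-3)*(6 + 5 - 2*(-3)) + 158*(-79 + 48) = 2*(-3)*(6 + 5 + 6) + 158*(-31) = 2*(-3)*17 - 4898 = -102 - 4898 = -5000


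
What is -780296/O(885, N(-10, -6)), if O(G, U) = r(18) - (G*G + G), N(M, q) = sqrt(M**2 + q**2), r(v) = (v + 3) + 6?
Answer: 780296/784083 ≈ 0.99517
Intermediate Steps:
r(v) = 9 + v (r(v) = (3 + v) + 6 = 9 + v)
O(G, U) = 27 - G - G**2 (O(G, U) = (9 + 18) - (G*G + G) = 27 - (G**2 + G) = 27 - (G + G**2) = 27 + (-G - G**2) = 27 - G - G**2)
-780296/O(885, N(-10, -6)) = -780296/(27 - 1*885 - 1*885**2) = -780296/(27 - 885 - 1*783225) = -780296/(27 - 885 - 783225) = -780296/(-784083) = -780296*(-1/784083) = 780296/784083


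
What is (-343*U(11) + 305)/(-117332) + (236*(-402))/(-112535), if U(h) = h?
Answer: 2880448221/3300989155 ≈ 0.87260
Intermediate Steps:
(-343*U(11) + 305)/(-117332) + (236*(-402))/(-112535) = (-343*11 + 305)/(-117332) + (236*(-402))/(-112535) = (-3773 + 305)*(-1/117332) - 94872*(-1/112535) = -3468*(-1/117332) + 94872/112535 = 867/29333 + 94872/112535 = 2880448221/3300989155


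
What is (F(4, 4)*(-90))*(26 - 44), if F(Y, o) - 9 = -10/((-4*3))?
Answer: 15930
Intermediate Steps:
F(Y, o) = 59/6 (F(Y, o) = 9 - 10/((-4*3)) = 9 - 10/(-12) = 9 - 10*(-1/12) = 9 + 5/6 = 59/6)
(F(4, 4)*(-90))*(26 - 44) = ((59/6)*(-90))*(26 - 44) = -885*(-18) = 15930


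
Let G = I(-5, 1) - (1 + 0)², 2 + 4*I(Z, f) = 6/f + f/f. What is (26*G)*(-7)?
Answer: -91/2 ≈ -45.500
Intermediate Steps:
I(Z, f) = -¼ + 3/(2*f) (I(Z, f) = -½ + (6/f + f/f)/4 = -½ + (6/f + 1)/4 = -½ + (1 + 6/f)/4 = -½ + (¼ + 3/(2*f)) = -¼ + 3/(2*f))
G = ¼ (G = (¼)*(6 - 1*1)/1 - (1 + 0)² = (¼)*1*(6 - 1) - 1*1² = (¼)*1*5 - 1*1 = 5/4 - 1 = ¼ ≈ 0.25000)
(26*G)*(-7) = (26*(¼))*(-7) = (13/2)*(-7) = -91/2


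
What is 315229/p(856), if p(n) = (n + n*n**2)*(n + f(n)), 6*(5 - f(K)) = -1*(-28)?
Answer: 945687/1611335558168 ≈ 5.8690e-7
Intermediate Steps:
f(K) = 1/3 (f(K) = 5 - (-1)*(-28)/6 = 5 - 1/6*28 = 5 - 14/3 = 1/3)
p(n) = (1/3 + n)*(n + n**3) (p(n) = (n + n*n**2)*(n + 1/3) = (n + n**3)*(1/3 + n) = (1/3 + n)*(n + n**3))
315229/p(856) = 315229/((856*(1/3 + 856 + 856**3 + (1/3)*856**2))) = 315229/((856*(1/3 + 856 + 627222016 + (1/3)*732736))) = 315229/((856*(1/3 + 856 + 627222016 + 732736/3))) = 315229/((856*(1882401353/3))) = 315229/(1611335558168/3) = 315229*(3/1611335558168) = 945687/1611335558168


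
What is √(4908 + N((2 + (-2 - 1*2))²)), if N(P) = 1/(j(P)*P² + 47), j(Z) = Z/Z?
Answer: √2164435/21 ≈ 70.057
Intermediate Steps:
j(Z) = 1
N(P) = 1/(47 + P²) (N(P) = 1/(1*P² + 47) = 1/(P² + 47) = 1/(47 + P²))
√(4908 + N((2 + (-2 - 1*2))²)) = √(4908 + 1/(47 + ((2 + (-2 - 1*2))²)²)) = √(4908 + 1/(47 + ((2 + (-2 - 2))²)²)) = √(4908 + 1/(47 + ((2 - 4)²)²)) = √(4908 + 1/(47 + ((-2)²)²)) = √(4908 + 1/(47 + 4²)) = √(4908 + 1/(47 + 16)) = √(4908 + 1/63) = √(309205/63) = √2164435/21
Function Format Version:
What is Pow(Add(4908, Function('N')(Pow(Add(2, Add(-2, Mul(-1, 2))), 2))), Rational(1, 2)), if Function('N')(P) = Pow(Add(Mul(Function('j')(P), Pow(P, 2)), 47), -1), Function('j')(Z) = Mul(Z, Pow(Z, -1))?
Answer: Mul(Rational(1, 21), Pow(2164435, Rational(1, 2))) ≈ 70.057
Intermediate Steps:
Function('j')(Z) = 1
Function('N')(P) = Pow(Add(47, Pow(P, 2)), -1) (Function('N')(P) = Pow(Add(Mul(1, Pow(P, 2)), 47), -1) = Pow(Add(Pow(P, 2), 47), -1) = Pow(Add(47, Pow(P, 2)), -1))
Pow(Add(4908, Function('N')(Pow(Add(2, Add(-2, Mul(-1, 2))), 2))), Rational(1, 2)) = Pow(Add(4908, Pow(Add(47, Pow(Pow(Add(2, Add(-2, Mul(-1, 2))), 2), 2)), -1)), Rational(1, 2)) = Pow(Add(4908, Pow(Add(47, Pow(Pow(Add(2, Add(-2, -2)), 2), 2)), -1)), Rational(1, 2)) = Pow(Add(4908, Pow(Add(47, Pow(Pow(Add(2, -4), 2), 2)), -1)), Rational(1, 2)) = Pow(Add(4908, Pow(Add(47, Pow(Pow(-2, 2), 2)), -1)), Rational(1, 2)) = Pow(Add(4908, Pow(Add(47, Pow(4, 2)), -1)), Rational(1, 2)) = Pow(Add(4908, Pow(Add(47, 16), -1)), Rational(1, 2)) = Pow(Add(4908, Pow(63, -1)), Rational(1, 2)) = Pow(Add(4908, Rational(1, 63)), Rational(1, 2)) = Pow(Rational(309205, 63), Rational(1, 2)) = Mul(Rational(1, 21), Pow(2164435, Rational(1, 2)))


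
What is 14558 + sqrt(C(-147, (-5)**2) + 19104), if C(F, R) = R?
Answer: 14558 + sqrt(19129) ≈ 14696.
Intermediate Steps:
14558 + sqrt(C(-147, (-5)**2) + 19104) = 14558 + sqrt((-5)**2 + 19104) = 14558 + sqrt(25 + 19104) = 14558 + sqrt(19129)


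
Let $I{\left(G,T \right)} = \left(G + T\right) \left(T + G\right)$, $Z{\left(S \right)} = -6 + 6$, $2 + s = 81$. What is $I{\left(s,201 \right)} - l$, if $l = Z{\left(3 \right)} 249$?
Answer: $78400$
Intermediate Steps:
$s = 79$ ($s = -2 + 81 = 79$)
$Z{\left(S \right)} = 0$
$I{\left(G,T \right)} = \left(G + T\right)^{2}$ ($I{\left(G,T \right)} = \left(G + T\right) \left(G + T\right) = \left(G + T\right)^{2}$)
$l = 0$ ($l = 0 \cdot 249 = 0$)
$I{\left(s,201 \right)} - l = \left(79 + 201\right)^{2} - 0 = 280^{2} + 0 = 78400 + 0 = 78400$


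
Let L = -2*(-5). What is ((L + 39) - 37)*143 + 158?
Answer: 1874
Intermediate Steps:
L = 10
((L + 39) - 37)*143 + 158 = ((10 + 39) - 37)*143 + 158 = (49 - 37)*143 + 158 = 12*143 + 158 = 1716 + 158 = 1874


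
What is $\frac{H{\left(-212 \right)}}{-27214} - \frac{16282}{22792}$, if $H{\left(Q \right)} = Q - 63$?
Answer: $- \frac{1418281}{2013836} \approx -0.70427$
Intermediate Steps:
$H{\left(Q \right)} = -63 + Q$ ($H{\left(Q \right)} = Q - 63 = -63 + Q$)
$\frac{H{\left(-212 \right)}}{-27214} - \frac{16282}{22792} = \frac{-63 - 212}{-27214} - \frac{16282}{22792} = \left(-275\right) \left(- \frac{1}{27214}\right) - \frac{1163}{1628} = \frac{25}{2474} - \frac{1163}{1628} = - \frac{1418281}{2013836}$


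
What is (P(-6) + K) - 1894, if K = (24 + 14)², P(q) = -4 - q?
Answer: -448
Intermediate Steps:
K = 1444 (K = 38² = 1444)
(P(-6) + K) - 1894 = ((-4 - 1*(-6)) + 1444) - 1894 = ((-4 + 6) + 1444) - 1894 = (2 + 1444) - 1894 = 1446 - 1894 = -448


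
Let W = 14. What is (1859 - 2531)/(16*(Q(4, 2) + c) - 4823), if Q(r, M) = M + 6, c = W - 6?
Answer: 672/4567 ≈ 0.14714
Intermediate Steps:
c = 8 (c = 14 - 6 = 8)
Q(r, M) = 6 + M
(1859 - 2531)/(16*(Q(4, 2) + c) - 4823) = (1859 - 2531)/(16*((6 + 2) + 8) - 4823) = -672/(16*(8 + 8) - 4823) = -672/(16*16 - 4823) = -672/(256 - 4823) = -672/(-4567) = -672*(-1/4567) = 672/4567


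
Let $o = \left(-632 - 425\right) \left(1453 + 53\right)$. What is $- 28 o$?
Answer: $44571576$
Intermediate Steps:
$o = -1591842$ ($o = \left(-1057\right) 1506 = -1591842$)
$- 28 o = \left(-28\right) \left(-1591842\right) = 44571576$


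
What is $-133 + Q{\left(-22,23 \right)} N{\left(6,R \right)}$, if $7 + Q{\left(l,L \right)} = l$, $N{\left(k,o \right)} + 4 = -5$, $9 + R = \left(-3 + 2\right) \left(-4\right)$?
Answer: $128$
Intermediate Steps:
$R = -5$ ($R = -9 + \left(-3 + 2\right) \left(-4\right) = -9 - -4 = -9 + 4 = -5$)
$N{\left(k,o \right)} = -9$ ($N{\left(k,o \right)} = -4 - 5 = -9$)
$Q{\left(l,L \right)} = -7 + l$
$-133 + Q{\left(-22,23 \right)} N{\left(6,R \right)} = -133 + \left(-7 - 22\right) \left(-9\right) = -133 - -261 = -133 + 261 = 128$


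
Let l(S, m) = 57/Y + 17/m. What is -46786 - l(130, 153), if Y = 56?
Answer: -23580713/504 ≈ -46787.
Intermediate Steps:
l(S, m) = 57/56 + 17/m
-46786 - l(130, 153) = -46786 - (57/56 + 17/153) = -46786 - (57/56 + 17*(1/153)) = -46786 - (57/56 + 1/9) = -46786 - 1*569/504 = -46786 - 569/504 = -23580713/504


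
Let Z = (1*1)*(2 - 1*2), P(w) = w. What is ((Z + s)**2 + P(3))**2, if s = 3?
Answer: 144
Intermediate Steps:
Z = 0 (Z = 1*(2 - 2) = 1*0 = 0)
((Z + s)**2 + P(3))**2 = ((0 + 3)**2 + 3)**2 = (3**2 + 3)**2 = (9 + 3)**2 = 12**2 = 144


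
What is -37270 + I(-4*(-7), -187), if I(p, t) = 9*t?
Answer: -38953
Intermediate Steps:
-37270 + I(-4*(-7), -187) = -37270 + 9*(-187) = -37270 - 1683 = -38953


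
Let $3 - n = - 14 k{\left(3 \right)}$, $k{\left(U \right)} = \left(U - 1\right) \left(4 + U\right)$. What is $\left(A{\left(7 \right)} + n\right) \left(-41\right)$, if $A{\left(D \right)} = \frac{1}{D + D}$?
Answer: $- \frac{114267}{14} \approx -8161.9$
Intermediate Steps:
$k{\left(U \right)} = \left(-1 + U\right) \left(4 + U\right)$
$A{\left(D \right)} = \frac{1}{2 D}$
$n = 199$ ($n = 3 - - 14 \left(-4 + 3^{2} + 3 \cdot 3\right) = 3 - - 14 \left(-4 + 9 + 9\right) = 3 - \left(-14\right) 14 = 3 - -196 = 3 + 196 = 199$)
$\left(A{\left(7 \right)} + n\right) \left(-41\right) = \left(\frac{1}{2 \cdot 7} + 199\right) \left(-41\right) = \left(\frac{1}{2} \cdot \frac{1}{7} + 199\right) \left(-41\right) = \left(\frac{1}{14} + 199\right) \left(-41\right) = \frac{2787}{14} \left(-41\right) = - \frac{114267}{14}$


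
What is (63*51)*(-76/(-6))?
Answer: 40698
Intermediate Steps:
(63*51)*(-76/(-6)) = 3213*(-76*(-⅙)) = 3213*(38/3) = 40698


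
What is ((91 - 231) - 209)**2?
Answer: 121801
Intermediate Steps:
((91 - 231) - 209)**2 = (-140 - 209)**2 = (-349)**2 = 121801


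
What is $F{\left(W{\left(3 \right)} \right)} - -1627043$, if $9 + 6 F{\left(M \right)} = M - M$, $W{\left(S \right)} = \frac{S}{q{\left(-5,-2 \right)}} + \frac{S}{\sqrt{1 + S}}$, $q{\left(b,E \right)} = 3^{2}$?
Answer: $\frac{3254083}{2} \approx 1.627 \cdot 10^{6}$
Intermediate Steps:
$q{\left(b,E \right)} = 9$
$W{\left(S \right)} = \frac{S}{9} + \frac{S}{\sqrt{1 + S}}$
$F{\left(M \right)} = - \frac{3}{2}$ ($F{\left(M \right)} = - \frac{3}{2} + \frac{M - M}{6} = - \frac{3}{2} + \frac{1}{6} \cdot 0 = - \frac{3}{2} + 0 = - \frac{3}{2}$)
$F{\left(W{\left(3 \right)} \right)} - -1627043 = - \frac{3}{2} - -1627043 = - \frac{3}{2} + 1627043 = \frac{3254083}{2}$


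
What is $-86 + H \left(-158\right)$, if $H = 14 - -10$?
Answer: $-3878$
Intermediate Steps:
$H = 24$ ($H = 14 + 10 = 24$)
$-86 + H \left(-158\right) = -86 + 24 \left(-158\right) = -86 - 3792 = -3878$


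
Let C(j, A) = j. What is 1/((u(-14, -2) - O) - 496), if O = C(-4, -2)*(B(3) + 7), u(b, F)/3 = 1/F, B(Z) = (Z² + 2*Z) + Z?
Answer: -2/795 ≈ -0.0025157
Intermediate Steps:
B(Z) = Z² + 3*Z
u(b, F) = 3/F
O = -100 (O = -4*(3*(3 + 3) + 7) = -4*(3*6 + 7) = -4*(18 + 7) = -4*25 = -100)
1/((u(-14, -2) - O) - 496) = 1/((3/(-2) - 1*(-100)) - 496) = 1/((3*(-½) + 100) - 496) = 1/((-3/2 + 100) - 496) = 1/(197/2 - 496) = 1/(-795/2) = -2/795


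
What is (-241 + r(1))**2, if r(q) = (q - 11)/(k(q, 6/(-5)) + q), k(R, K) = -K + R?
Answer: 3814209/64 ≈ 59597.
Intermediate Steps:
k(R, K) = R - K
r(q) = (-11 + q)/(6/5 + 2*q) (r(q) = (q - 11)/((q - 6/(-5)) + q) = (-11 + q)/((q - 6*(-1)/5) + q) = (-11 + q)/((q - 1*(-6/5)) + q) = (-11 + q)/((q + 6/5) + q) = (-11 + q)/((6/5 + q) + q) = (-11 + q)/(6/5 + 2*q))
(-241 + r(1))**2 = (-241 + 5*(-11 + 1)/(2*(3 + 5*1)))**2 = (-241 + (5/2)*(-10)/(3 + 5))**2 = (-241 + (5/2)*(-10)/8)**2 = (-241 + (5/2)*(1/8)*(-10))**2 = (-241 - 25/8)**2 = (-1953/8)**2 = 3814209/64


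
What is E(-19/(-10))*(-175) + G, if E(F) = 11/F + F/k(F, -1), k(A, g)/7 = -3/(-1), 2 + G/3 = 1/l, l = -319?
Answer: -37638833/36366 ≈ -1035.0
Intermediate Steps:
G = -1917/319 (G = -6 + 3/(-319) = -6 + 3*(-1/319) = -6 - 3/319 = -1917/319 ≈ -6.0094)
k(A, g) = 21 (k(A, g) = 7*(-3/(-1)) = 7*(-3*(-1)) = 7*3 = 21)
E(F) = 11/F + F/21
E(-19/(-10))*(-175) + G = (11/((-19/(-10))) + (-19/(-10))/21)*(-175) - 1917/319 = (11/((-19*(-⅒))) + (-19*(-⅒))/21)*(-175) - 1917/319 = (11/(19/10) + (1/21)*(19/10))*(-175) - 1917/319 = (11*(10/19) + 19/210)*(-175) - 1917/319 = (110/19 + 19/210)*(-175) - 1917/319 = (23461/3990)*(-175) - 1917/319 = -117305/114 - 1917/319 = -37638833/36366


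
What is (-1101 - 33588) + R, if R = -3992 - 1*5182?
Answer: -43863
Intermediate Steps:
R = -9174 (R = -3992 - 5182 = -9174)
(-1101 - 33588) + R = (-1101 - 33588) - 9174 = -34689 - 9174 = -43863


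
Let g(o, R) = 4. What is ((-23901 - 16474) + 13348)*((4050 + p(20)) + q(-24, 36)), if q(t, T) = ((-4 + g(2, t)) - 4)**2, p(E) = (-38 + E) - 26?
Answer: -108702594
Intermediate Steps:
p(E) = -64 + E
q(t, T) = 16 (q(t, T) = ((-4 + 4) - 4)**2 = (0 - 4)**2 = (-4)**2 = 16)
((-23901 - 16474) + 13348)*((4050 + p(20)) + q(-24, 36)) = ((-23901 - 16474) + 13348)*((4050 + (-64 + 20)) + 16) = (-40375 + 13348)*((4050 - 44) + 16) = -27027*(4006 + 16) = -27027*4022 = -108702594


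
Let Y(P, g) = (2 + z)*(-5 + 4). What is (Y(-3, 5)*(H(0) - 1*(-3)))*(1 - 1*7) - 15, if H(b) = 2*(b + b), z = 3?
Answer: 75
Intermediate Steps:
H(b) = 4*b (H(b) = 2*(2*b) = 4*b)
Y(P, g) = -5 (Y(P, g) = (2 + 3)*(-5 + 4) = 5*(-1) = -5)
(Y(-3, 5)*(H(0) - 1*(-3)))*(1 - 1*7) - 15 = (-5*(4*0 - 1*(-3)))*(1 - 1*7) - 15 = (-5*(0 + 3))*(1 - 7) - 15 = -5*3*(-6) - 15 = -15*(-6) - 15 = 90 - 15 = 75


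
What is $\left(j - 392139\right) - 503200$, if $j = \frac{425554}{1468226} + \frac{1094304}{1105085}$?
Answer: $- \frac{726349229554712698}{811257264605} \approx -8.9534 \cdot 10^{5}$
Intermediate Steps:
$j = \frac{1038479463397}{811257264605}$ ($j = 425554 \cdot \frac{1}{1468226} + 1094304 \cdot \frac{1}{1105085} = \frac{212777}{734113} + \frac{1094304}{1105085} = \frac{1038479463397}{811257264605} \approx 1.2801$)
$\left(j - 392139\right) - 503200 = \left(\frac{1038479463397}{811257264605} - 392139\right) - 503200 = - \frac{318124574005476698}{811257264605} - 503200 = - \frac{726349229554712698}{811257264605}$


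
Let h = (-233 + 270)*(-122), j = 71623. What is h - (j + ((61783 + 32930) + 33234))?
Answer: -204084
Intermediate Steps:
h = -4514 (h = 37*(-122) = -4514)
h - (j + ((61783 + 32930) + 33234)) = -4514 - (71623 + ((61783 + 32930) + 33234)) = -4514 - (71623 + (94713 + 33234)) = -4514 - (71623 + 127947) = -4514 - 1*199570 = -4514 - 199570 = -204084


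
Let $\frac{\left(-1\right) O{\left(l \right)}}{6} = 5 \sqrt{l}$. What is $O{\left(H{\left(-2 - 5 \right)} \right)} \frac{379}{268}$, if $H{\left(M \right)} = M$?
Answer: $- \frac{5685 i \sqrt{7}}{134} \approx - 112.25 i$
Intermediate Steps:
$O{\left(l \right)} = - 30 \sqrt{l}$ ($O{\left(l \right)} = - 6 \cdot 5 \sqrt{l} = - 30 \sqrt{l}$)
$O{\left(H{\left(-2 - 5 \right)} \right)} \frac{379}{268} = - 30 \sqrt{-2 - 5} \cdot \frac{379}{268} = - 30 \sqrt{-7} \cdot 379 \cdot \frac{1}{268} = - 30 i \sqrt{7} \cdot \frac{379}{268} = - \frac{5685 i \sqrt{7}}{134}$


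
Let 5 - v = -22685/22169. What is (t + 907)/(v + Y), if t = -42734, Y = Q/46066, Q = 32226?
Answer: -21357643220179/3432805587 ≈ -6221.6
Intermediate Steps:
v = 133530/22169 (v = 5 - (-22685)/22169 = 5 - 1*(-22685/22169) = 5 + 22685/22169 = 133530/22169 ≈ 6.0233)
Y = 16113/23033 (Y = 32226/46066 = 32226*(1/46066) = 16113/23033 ≈ 0.69956)
(t + 907)/(v + Y) = (-42734 + 907)/(133530/22169 + 16113/23033) = -41827/3432805587/510618577 = -41827*510618577/3432805587 = -21357643220179/3432805587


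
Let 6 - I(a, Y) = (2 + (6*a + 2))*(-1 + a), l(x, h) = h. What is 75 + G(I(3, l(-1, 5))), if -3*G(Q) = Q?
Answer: 263/3 ≈ 87.667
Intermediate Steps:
I(a, Y) = 6 - (-1 + a)*(4 + 6*a) (I(a, Y) = 6 - (2 + (6*a + 2))*(-1 + a) = 6 - (2 + (2 + 6*a))*(-1 + a) = 6 - (4 + 6*a)*(-1 + a) = 6 - (-1 + a)*(4 + 6*a))
G(Q) = -Q/3
75 + G(I(3, l(-1, 5))) = 75 - (10 - 6*3**2 + 2*3)/3 = 75 - (10 - 6*9 + 6)/3 = 75 - (10 - 54 + 6)/3 = 75 - 1/3*(-38) = 75 + 38/3 = 263/3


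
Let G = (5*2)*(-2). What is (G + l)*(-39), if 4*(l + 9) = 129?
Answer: -507/4 ≈ -126.75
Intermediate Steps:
l = 93/4 (l = -9 + (¼)*129 = -9 + 129/4 = 93/4 ≈ 23.250)
G = -20 (G = 10*(-2) = -20)
(G + l)*(-39) = (-20 + 93/4)*(-39) = (13/4)*(-39) = -507/4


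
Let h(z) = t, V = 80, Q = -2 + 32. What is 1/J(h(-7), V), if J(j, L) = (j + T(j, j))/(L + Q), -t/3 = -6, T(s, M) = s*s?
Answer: 55/171 ≈ 0.32164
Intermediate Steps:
T(s, M) = s²
Q = 30
t = 18 (t = -3*(-6) = 18)
h(z) = 18
J(j, L) = (j + j²)/(30 + L) (J(j, L) = (j + j²)/(L + 30) = (j + j²)/(30 + L))
1/J(h(-7), V) = 1/(18*(1 + 18)/(30 + 80)) = 1/(18*19/110) = 1/(18*(1/110)*19) = 1/(171/55) = 55/171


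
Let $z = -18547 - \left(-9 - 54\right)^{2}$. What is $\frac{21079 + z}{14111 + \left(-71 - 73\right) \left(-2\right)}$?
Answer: $- \frac{1437}{14399} \approx -0.099799$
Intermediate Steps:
$z = -22516$ ($z = -18547 - \left(-63\right)^{2} = -18547 - 3969 = -22516$)
$\frac{21079 + z}{14111 + \left(-71 - 73\right) \left(-2\right)} = \frac{21079 - 22516}{14111 + \left(-71 - 73\right) \left(-2\right)} = - \frac{1437}{14111 - -288} = - \frac{1437}{14111 + 288} = - \frac{1437}{14399}$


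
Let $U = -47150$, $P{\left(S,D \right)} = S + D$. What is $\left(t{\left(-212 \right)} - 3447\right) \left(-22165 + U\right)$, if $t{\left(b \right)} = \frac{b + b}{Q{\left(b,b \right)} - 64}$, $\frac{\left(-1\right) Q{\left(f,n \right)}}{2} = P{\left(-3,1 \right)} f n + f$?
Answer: $\frac{5379963575880}{22517} \approx 2.3893 \cdot 10^{8}$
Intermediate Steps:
$P{\left(S,D \right)} = D + S$
$Q{\left(f,n \right)} = - 2 f + 4 f n$ ($Q{\left(f,n \right)} = - 2 \left(\left(1 - 3\right) f n + f\right) = - 2 \left(- 2 f n + f\right) = - 2 \left(f - 2 f n\right) = - 2 f + 4 f n$)
$t{\left(b \right)} = \frac{2 b}{-64 + 2 b \left(-1 + 2 b\right)}$ ($t{\left(b \right)} = \frac{b + b}{2 b \left(-1 + 2 b\right) - 64} = \frac{2 b}{-64 + 2 b \left(-1 + 2 b\right)}$)
$\left(t{\left(-212 \right)} - 3447\right) \left(-22165 + U\right) = \left(- \frac{212}{-32 - -212 + 2 \left(-212\right)^{2}} - 3447\right) \left(-22165 - 47150\right) = \left(- \frac{212}{-32 + 212 + 2 \cdot 44944} - 3447\right) \left(-69315\right) = \left(- \frac{212}{-32 + 212 + 89888} - 3447\right) \left(-69315\right) = \left(- \frac{212}{90068} - 3447\right) \left(-69315\right) = \left(\left(-212\right) \frac{1}{90068} - 3447\right) \left(-69315\right) = \left(- \frac{53}{22517} - 3447\right) \left(-69315\right) = \left(- \frac{77616152}{22517}\right) \left(-69315\right) = \frac{5379963575880}{22517}$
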